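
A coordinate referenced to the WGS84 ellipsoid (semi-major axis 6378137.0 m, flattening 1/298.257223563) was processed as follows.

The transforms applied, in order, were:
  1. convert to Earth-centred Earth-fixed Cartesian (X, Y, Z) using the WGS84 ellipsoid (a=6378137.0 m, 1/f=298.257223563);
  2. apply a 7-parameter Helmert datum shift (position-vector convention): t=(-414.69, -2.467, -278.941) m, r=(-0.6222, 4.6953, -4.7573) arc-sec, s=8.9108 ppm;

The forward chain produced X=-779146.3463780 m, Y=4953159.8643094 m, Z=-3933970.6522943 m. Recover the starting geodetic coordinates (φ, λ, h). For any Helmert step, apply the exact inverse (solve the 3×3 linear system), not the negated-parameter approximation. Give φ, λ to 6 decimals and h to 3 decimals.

start: X=-779146.3464, Y=4953159.8643, Z=-3933970.6523 m
→ Helmert⁻¹: X=-778749.4124, Y=4953112.0999, Z=-3933659.4452
→ geod (Bowring, a=6378137.000): φ=-38.30262600°, λ=98.93514200°, h=2903.9650 m

φ=-38.302626°, λ=98.935142°, h=2903.965 m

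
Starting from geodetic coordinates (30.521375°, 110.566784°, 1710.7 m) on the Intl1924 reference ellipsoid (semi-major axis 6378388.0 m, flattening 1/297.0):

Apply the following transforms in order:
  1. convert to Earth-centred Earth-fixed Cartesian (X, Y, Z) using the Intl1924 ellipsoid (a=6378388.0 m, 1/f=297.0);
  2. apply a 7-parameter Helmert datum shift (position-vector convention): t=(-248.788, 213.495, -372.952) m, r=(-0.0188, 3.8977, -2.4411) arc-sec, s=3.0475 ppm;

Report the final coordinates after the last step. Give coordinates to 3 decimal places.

start: φ=30.521375°, λ=110.566784°, h=1710.700 m
→ ECEF (a=6378388.000, f=1/297.0): X=-1932439.3656, Y=5150235.3339, Z=3221211.6598
→ Helmert 7p (PV): X=-1932572.2205, Y=5150487.6879, Z=3220884.5716

X=-1932572.220 m, Y=5150487.688 m, Z=3220884.572 m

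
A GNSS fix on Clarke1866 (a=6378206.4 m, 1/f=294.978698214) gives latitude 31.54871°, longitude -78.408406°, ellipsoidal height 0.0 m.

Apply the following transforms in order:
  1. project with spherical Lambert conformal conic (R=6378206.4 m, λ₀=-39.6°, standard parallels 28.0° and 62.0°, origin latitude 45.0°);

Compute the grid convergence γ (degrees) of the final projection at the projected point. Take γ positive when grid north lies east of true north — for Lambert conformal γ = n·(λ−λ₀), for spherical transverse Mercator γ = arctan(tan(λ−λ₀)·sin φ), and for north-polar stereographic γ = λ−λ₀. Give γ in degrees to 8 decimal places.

-27.86928244

start: φ=31.548710°, λ=-78.408406°, h=0.000 m
→ into lcc (λ₀=-39.6°): φ=31.54871000°, λ−λ₀=-38.80840600°
convergence γ = -27.86928244°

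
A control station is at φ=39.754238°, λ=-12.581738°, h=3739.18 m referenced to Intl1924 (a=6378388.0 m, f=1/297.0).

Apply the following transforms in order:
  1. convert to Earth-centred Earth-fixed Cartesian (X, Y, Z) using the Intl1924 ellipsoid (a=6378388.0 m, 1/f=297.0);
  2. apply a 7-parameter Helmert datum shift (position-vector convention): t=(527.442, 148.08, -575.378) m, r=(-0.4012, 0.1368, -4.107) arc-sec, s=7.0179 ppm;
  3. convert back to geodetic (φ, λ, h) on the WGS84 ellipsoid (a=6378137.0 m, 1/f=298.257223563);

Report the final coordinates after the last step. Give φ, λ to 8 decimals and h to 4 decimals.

start: φ=39.754238°, λ=-12.581738°, h=3739.180 m
→ ECEF (a=6378388.000, f=1/297.0): X=4795312.3884, Y=-1070274.6411, Z=4059503.4002
→ Helmert 7p (PV): X=4795854.8651, Y=-1070221.6577, Z=4058955.4128
→ geod (Bowring, a=6378137.000): φ=39.74665672°, λ=-12.57975718°, h=4000.6759 m

φ=39.74665672°, λ=-12.57975718°, h=4000.6759 m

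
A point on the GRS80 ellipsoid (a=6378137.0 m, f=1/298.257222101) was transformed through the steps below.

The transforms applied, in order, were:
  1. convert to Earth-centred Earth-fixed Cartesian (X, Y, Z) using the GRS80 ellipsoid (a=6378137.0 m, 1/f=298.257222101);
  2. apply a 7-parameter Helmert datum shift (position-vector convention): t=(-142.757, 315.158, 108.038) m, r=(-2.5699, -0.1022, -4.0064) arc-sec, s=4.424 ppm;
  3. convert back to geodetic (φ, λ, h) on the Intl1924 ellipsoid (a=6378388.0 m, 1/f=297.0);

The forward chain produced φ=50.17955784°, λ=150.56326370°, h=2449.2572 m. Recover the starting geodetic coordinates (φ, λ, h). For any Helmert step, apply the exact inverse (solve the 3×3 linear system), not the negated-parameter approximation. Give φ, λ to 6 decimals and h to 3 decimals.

start: φ=50.179558°, λ=150.563264°, h=2449.257 m
→ ECEF (a=6378388.000, f=1/297.0): X=-3565728.3276, Y=2012197.8583, Z=4877578.0440
→ Helmert⁻¹: X=-3565606.4551, Y=2011743.7734, Z=4877475.2596
→ geod (Bowring, a=6378137.000): φ=50.18043100°, λ=150.56796000°, h=2356.6170 m

φ=50.180431°, λ=150.567960°, h=2356.617 m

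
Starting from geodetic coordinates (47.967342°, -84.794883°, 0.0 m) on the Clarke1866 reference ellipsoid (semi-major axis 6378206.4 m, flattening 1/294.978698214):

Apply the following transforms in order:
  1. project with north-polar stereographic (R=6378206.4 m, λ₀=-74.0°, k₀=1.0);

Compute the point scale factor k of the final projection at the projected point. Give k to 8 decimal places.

1.14760277

start: φ=47.967342°, λ=-84.794883°, h=0.000 m
→ into stereo (λ₀=-74.0°): φ=47.96734200°, λ−λ₀=-10.79488300°
scale k = 1.14760277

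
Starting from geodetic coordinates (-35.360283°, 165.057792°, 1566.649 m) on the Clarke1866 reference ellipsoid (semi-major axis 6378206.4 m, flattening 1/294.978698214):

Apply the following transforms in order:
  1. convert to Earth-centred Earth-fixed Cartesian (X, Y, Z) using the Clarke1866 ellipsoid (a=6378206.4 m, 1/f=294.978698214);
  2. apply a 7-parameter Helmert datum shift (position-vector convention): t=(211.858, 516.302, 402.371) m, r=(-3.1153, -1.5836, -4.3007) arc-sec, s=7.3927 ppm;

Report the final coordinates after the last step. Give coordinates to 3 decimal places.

start: φ=-35.360283°, λ=165.057792°, h=1566.649 m
→ ECEF (a=6378206.400, f=1/294.978698214): X=-5032668.5465, Y=1343060.2274, Z=-3671254.9542
→ Helmert 7p (PV): X=-5032437.7037, Y=1343635.9433, Z=-3670938.6472

X=-5032437.704 m, Y=1343635.943 m, Z=-3670938.647 m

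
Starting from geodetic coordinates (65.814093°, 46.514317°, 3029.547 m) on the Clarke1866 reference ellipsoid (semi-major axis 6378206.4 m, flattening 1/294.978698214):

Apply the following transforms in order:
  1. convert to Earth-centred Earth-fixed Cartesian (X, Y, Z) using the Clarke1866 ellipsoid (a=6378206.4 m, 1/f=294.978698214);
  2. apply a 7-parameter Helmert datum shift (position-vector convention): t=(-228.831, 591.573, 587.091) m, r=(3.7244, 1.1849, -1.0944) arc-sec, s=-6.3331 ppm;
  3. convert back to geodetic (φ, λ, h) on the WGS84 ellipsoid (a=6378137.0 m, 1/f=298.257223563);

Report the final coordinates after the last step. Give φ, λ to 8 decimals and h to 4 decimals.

start: φ=65.814093°, λ=46.514317°, h=3029.547 m
→ ECEF (a=6378206.400, f=1/294.978698214): X=1804235.1297, Y=1902218.8483, Z=5798058.6996
→ Helmert 7p (PV): X=1804038.2721, Y=1902684.1101, Z=5798633.0535
→ geod (Bowring, a=6378137.000): φ=65.81295183°, λ=46.52443476°, h=3507.8343 m

φ=65.81295183°, λ=46.52443476°, h=3507.8343 m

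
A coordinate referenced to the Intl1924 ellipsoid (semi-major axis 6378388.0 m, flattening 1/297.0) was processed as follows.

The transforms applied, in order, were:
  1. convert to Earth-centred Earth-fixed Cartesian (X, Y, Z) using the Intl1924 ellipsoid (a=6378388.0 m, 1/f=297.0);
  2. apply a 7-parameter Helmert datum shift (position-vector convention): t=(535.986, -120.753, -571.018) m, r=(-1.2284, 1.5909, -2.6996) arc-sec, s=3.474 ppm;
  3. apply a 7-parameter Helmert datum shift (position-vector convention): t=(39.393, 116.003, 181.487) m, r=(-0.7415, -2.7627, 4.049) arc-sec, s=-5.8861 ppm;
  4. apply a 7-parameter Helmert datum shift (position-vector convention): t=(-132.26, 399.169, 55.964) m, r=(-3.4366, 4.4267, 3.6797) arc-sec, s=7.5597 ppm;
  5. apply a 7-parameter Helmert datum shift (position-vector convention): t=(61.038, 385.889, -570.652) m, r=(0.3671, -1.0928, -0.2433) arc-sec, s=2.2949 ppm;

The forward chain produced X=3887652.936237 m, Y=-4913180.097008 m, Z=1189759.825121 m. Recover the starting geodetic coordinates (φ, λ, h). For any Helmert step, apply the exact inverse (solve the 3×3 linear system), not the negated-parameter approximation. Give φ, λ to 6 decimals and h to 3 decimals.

φ=10.830219°, λ=-51.656109°, h=-18.170 m

start: X=3887652.9362, Y=-4913180.0970, Z=1189759.8251 m
→ Helmert⁻¹: X=3887595.0788, Y=-4913548.0058, Z=1190315.8937
→ Helmert⁻¹: X=3887584.7404, Y=-4913999.2113, Z=1190252.4915
→ Helmert⁻¹: X=3887487.7022, Y=-4914224.7292, Z=1190008.2745
→ Helmert⁻¹: X=3886993.3453, Y=-4914043.1220, Z=1190575.8711
→ geod (Bowring, a=6378388.000): φ=10.83021900°, λ=-51.65610900°, h=-18.1700 m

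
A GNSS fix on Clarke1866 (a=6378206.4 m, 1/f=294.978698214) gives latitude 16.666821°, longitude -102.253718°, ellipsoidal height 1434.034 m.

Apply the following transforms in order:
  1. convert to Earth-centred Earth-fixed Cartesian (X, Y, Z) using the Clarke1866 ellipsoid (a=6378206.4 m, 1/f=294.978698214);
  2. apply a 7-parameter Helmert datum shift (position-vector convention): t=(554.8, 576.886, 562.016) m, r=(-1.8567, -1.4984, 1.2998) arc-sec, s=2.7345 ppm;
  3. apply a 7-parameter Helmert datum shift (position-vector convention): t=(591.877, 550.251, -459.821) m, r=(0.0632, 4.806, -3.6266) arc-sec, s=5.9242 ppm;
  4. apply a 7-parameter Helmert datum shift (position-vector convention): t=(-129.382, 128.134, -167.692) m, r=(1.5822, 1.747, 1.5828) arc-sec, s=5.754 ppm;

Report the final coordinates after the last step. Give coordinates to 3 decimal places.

X=-1296477.204 m, Y=-5972871.865 m, Z=1817840.640 m

start: φ=16.666821°, λ=-102.253718°, h=1434.034 m
→ ECEF (a=6378206.400, f=1/294.978698214): X=-1297498.8240, Y=-5974047.5829, Z=1817842.0302
→ Helmert 7p (PV): X=-1296923.1314, Y=-5973478.8459, Z=1818453.3672
→ Helmert 7p (PV): X=-1296401.5950, Y=-5972941.7372, Z=1818032.7074
→ Helmert 7p (PV): X=-1296477.2038, Y=-5972871.8654, Z=1817840.6395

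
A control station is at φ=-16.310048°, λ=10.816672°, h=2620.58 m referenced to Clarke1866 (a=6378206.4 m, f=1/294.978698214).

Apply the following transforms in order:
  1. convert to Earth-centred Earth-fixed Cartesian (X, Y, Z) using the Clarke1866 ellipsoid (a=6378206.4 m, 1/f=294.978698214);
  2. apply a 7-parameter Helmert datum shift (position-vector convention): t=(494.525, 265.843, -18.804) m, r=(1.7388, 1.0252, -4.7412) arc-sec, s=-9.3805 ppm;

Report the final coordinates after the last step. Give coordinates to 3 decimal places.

X=6017290.843 m, Y=1149719.059 m, Z=-1780332.911 m

start: φ=-16.310048°, λ=10.816672°, h=2620.580 m
→ ECEF (a=6378206.400, f=1/294.978698214): X=6016835.1835, Y=1149587.2937, Z=-1780310.5927
→ Helmert 7p (PV): X=6017290.8432, Y=1149719.0592, Z=-1780332.9109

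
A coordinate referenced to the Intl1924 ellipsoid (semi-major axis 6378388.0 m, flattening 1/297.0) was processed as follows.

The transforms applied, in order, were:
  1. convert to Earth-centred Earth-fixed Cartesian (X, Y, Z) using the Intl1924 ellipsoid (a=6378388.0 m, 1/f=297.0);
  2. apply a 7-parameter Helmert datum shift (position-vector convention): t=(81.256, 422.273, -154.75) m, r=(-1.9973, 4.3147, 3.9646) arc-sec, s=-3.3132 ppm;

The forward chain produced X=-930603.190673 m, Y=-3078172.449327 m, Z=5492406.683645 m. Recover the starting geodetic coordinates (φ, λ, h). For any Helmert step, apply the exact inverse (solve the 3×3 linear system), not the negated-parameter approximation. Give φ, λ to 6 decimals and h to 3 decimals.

φ=59.815986°, λ=-106.823284°, h=2561.578 m

start: X=-930603.1907, Y=-3078172.4493, Z=5492406.6836 m
→ Helmert⁻¹: X=-930861.5987, Y=-3078640.2155, Z=5492530.3486
→ geod (Bowring, a=6378388.000): φ=59.81598600°, λ=-106.82328400°, h=2561.5780 m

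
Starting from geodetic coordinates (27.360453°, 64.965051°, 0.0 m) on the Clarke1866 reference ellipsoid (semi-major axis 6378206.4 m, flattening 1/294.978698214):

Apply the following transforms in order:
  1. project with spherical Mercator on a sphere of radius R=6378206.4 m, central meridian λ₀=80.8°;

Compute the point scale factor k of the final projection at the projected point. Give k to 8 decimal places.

1.12595772

start: φ=27.360453°, λ=64.965051°, h=0.000 m
→ into merc (λ₀=80.8°): φ=27.36045300°, λ−λ₀=-15.83494900°
scale k = 1.12595772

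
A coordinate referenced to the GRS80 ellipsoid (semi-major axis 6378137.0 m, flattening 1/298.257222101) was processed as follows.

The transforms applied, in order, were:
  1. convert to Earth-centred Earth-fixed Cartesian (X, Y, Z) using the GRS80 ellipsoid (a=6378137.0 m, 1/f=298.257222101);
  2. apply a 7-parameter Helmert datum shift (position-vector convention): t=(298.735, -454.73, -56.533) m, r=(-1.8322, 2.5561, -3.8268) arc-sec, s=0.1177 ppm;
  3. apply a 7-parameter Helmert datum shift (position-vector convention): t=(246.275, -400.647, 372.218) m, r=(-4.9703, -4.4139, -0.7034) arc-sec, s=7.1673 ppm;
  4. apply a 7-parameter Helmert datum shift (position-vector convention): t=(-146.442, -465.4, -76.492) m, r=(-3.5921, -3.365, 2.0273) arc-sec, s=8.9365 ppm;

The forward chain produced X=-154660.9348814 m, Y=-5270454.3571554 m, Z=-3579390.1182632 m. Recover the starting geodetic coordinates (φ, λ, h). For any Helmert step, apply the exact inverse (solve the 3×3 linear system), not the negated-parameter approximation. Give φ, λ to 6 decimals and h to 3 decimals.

φ=-34.360943°, λ=-91.685955°, h=468.082 m

start: X=-154660.9349, Y=-5270454.3572, Z=-3579390.1183 m
→ Helmert⁻¹: X=-154623.3015, Y=-5269878.0079, Z=-3579370.8924
→ Helmert⁻¹: X=-154927.1028, Y=-5269353.8592, Z=-3579841.1122
→ Helmert⁻¹: X=-155083.7045, Y=-5268869.5875, Z=-3579832.8818
→ geod (Bowring, a=6378137.000): φ=-34.36094300°, λ=-91.68595500°, h=468.0820 m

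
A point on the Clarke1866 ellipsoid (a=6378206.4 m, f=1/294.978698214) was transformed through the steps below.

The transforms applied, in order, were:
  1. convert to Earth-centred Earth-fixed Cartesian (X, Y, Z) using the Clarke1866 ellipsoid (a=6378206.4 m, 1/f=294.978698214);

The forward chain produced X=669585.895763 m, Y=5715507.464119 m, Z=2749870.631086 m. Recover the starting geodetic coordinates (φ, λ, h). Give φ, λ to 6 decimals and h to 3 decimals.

start: X=669585.8958, Y=5715507.4641, Z=2749870.6311 m
→ geod (Bowring, a=6378206.400): φ=25.69272100°, λ=83.31811500°, h=3694.6700 m

φ=25.692721°, λ=83.318115°, h=3694.670 m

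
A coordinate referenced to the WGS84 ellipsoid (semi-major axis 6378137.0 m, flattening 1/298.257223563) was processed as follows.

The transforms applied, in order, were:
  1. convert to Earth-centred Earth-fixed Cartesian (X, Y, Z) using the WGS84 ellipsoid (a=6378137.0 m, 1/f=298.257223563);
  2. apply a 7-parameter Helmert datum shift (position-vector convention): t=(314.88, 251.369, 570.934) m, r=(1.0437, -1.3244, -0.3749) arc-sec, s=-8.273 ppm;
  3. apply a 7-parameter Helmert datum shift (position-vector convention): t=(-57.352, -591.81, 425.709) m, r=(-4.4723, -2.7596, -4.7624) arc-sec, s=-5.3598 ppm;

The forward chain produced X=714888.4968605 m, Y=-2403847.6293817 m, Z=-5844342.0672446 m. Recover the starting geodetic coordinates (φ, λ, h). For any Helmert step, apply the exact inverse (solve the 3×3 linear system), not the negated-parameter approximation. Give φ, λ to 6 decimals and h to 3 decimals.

start: X=714888.4969, Y=-2403847.6294, Z=-5844342.0672 m
→ Helmert⁻¹: X=714926.9681, Y=-2403125.4635, Z=-5844860.7735
→ Helmert⁻¹: X=714584.8355, Y=-2403424.9951, Z=-5845472.4941
→ geod (Bowring, a=6378137.000): φ=-66.92226100°, λ=-73.44176600°, h=491.3480 m

φ=-66.922261°, λ=-73.441766°, h=491.348 m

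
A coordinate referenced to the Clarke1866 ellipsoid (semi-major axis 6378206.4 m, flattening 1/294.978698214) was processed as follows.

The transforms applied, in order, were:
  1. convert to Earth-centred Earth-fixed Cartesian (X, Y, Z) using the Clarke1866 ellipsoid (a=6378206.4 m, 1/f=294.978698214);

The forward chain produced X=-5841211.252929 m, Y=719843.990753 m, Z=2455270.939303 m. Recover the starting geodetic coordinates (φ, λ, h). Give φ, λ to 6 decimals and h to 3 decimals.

φ=22.783482°, λ=172.974554°, h=2024.668 m

start: X=-5841211.2529, Y=719843.9908, Z=2455270.9393 m
→ geod (Bowring, a=6378206.400): φ=22.78348200°, λ=172.97455400°, h=2024.6680 m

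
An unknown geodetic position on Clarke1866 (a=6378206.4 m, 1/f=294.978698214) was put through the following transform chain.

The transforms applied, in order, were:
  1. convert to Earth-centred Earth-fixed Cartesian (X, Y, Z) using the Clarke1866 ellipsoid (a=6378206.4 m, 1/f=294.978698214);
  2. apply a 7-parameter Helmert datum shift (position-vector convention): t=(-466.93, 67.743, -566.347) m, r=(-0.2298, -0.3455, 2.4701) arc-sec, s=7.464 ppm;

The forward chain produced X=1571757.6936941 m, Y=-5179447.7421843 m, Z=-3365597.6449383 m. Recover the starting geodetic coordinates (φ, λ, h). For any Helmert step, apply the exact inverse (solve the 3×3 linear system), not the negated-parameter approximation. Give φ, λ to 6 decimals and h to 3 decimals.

start: X=1571757.6937, Y=-5179447.7422, Z=-3365597.6449 m
→ Helmert⁻¹: X=1572145.2258, Y=-5179491.9036, Z=-3365014.5854
→ geod (Bowring, a=6378206.400): φ=-32.04281700°, λ=-73.11524000°, h=1389.9230 m

φ=-32.042817°, λ=-73.115240°, h=1389.923 m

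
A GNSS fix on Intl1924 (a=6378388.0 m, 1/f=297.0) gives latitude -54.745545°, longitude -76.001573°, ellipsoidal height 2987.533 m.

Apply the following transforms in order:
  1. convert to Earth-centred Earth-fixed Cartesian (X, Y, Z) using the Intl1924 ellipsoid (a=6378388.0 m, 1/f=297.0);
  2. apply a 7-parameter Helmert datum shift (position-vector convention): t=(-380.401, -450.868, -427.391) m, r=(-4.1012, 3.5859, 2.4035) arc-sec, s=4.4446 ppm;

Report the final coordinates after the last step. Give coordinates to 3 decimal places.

start: φ=-54.745545°, λ=-76.001573°, h=2987.533 m
→ ECEF (a=6378388.000, f=1/297.0): X=892996.3638, Y=-3582031.7309, Z=-5187629.9000
→ Helmert 7p (PV): X=892571.4846, Y=-3582591.2610, Z=-5188024.6502

X=892571.485 m, Y=-3582591.261 m, Z=-5188024.650 m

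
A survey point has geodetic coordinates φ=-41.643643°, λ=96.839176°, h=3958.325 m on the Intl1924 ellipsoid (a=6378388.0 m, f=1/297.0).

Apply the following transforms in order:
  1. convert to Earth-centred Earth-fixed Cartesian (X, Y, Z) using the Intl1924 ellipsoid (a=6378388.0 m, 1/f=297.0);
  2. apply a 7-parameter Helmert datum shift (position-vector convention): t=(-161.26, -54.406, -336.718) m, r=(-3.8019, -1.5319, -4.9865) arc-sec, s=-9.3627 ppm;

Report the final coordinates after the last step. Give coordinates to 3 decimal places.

start: φ=-41.643643°, λ=96.839176°, h=3958.325 m
→ ECEF (a=6378388.000, f=1/297.0): X=-568807.4348, Y=4742579.0944, Z=-4218810.1503
→ Helmert 7p (PV): X=-568817.3852, Y=4742416.2751, Z=-4219199.0083

X=-568817.385 m, Y=4742416.275 m, Z=-4219199.008 m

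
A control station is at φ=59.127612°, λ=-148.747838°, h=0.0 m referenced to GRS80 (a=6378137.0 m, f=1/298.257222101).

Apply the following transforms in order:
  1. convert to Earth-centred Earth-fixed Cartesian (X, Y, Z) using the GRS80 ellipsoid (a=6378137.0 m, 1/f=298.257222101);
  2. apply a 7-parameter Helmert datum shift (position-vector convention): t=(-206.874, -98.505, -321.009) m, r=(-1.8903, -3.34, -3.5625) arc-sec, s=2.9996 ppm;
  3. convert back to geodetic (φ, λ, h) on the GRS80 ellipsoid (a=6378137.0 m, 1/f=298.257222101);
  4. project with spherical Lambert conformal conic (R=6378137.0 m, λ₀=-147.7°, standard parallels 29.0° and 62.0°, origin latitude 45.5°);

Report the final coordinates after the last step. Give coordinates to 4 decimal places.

E=-59129.4208 m, N=1466095.0536 m

start: φ=59.127612°, λ=-148.747838°, h=0.000 m
→ ECEF (a=6378137.000, f=1/298.257222101): X=-2804815.1771, Y=-1702148.4428, Z=5451244.1500
→ Helmert 7p (PV): X=-2805148.1342, Y=-1702153.6524, Z=5450909.6739
→ geod (Bowring, a=6378137.000): φ=59.12385721°, λ=-148.75077660°, h=-139.6242 m
→ lcc (R=6378137.0, λ₀=-147.7°): E=-59129.4208, N=1466095.0536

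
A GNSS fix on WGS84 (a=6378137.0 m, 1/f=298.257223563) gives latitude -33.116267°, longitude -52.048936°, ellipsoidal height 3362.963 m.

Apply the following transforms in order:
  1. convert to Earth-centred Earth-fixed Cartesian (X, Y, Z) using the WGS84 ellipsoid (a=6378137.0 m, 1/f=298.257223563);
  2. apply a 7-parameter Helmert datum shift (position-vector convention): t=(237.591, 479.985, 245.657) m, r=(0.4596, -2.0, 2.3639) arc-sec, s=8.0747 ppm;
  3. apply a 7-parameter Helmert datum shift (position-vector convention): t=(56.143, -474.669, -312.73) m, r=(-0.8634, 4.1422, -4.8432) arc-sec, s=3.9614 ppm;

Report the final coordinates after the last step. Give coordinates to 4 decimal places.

start: φ=-33.116267°, λ=-52.048936°, h=3362.963 m
→ ECEF (a=6378137.000, f=1/298.257223563): X=3290345.3642, Y=-4218872.3158, Z=-3466603.1911
→ Helmert 7p (PV): X=3290691.4880, Y=-4218380.9632, Z=-3466363.0221
→ Helmert 7p (PV): X=3290592.0050, Y=-4218964.1201, Z=-3466737.9098

X=3290592.0050 m, Y=-4218964.1201 m, Z=-3466737.9098 m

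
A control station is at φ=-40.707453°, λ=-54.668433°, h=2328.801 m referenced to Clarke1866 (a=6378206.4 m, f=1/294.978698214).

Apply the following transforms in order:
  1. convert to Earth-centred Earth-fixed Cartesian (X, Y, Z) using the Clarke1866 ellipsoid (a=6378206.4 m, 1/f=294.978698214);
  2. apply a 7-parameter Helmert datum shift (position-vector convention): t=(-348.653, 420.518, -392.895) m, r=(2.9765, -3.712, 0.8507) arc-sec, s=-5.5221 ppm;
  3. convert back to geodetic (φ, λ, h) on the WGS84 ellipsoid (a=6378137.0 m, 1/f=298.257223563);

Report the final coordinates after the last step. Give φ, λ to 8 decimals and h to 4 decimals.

φ=-40.71129483°, λ=-54.66755709°, h=2105.3977 m

start: φ=-40.707453°, λ=-54.668433°, h=2328.801 m
→ ECEF (a=6378206.400, f=1/294.978698214): X=2801167.8521, Y=-3951613.0556, Z=-4139170.1320
→ Helmert 7p (PV): X=2800894.5176, Y=-3951099.4337, Z=-4139546.7831
→ geod (Bowring, a=6378137.000): φ=-40.71129483°, λ=-54.66755709°, h=2105.3977 m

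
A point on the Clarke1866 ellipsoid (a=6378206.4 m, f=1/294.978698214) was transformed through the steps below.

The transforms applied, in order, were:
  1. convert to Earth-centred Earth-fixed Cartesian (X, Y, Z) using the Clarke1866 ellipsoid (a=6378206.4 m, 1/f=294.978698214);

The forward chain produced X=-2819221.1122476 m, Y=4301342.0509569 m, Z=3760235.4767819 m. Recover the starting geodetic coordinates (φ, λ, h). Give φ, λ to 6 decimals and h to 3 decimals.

start: X=-2819221.1122, Y=4301342.0510, Z=3760235.4768 m
→ geod (Bowring, a=6378206.400): φ=36.35795100°, λ=123.24196600°, h=294.5410 m

φ=36.357951°, λ=123.241966°, h=294.541 m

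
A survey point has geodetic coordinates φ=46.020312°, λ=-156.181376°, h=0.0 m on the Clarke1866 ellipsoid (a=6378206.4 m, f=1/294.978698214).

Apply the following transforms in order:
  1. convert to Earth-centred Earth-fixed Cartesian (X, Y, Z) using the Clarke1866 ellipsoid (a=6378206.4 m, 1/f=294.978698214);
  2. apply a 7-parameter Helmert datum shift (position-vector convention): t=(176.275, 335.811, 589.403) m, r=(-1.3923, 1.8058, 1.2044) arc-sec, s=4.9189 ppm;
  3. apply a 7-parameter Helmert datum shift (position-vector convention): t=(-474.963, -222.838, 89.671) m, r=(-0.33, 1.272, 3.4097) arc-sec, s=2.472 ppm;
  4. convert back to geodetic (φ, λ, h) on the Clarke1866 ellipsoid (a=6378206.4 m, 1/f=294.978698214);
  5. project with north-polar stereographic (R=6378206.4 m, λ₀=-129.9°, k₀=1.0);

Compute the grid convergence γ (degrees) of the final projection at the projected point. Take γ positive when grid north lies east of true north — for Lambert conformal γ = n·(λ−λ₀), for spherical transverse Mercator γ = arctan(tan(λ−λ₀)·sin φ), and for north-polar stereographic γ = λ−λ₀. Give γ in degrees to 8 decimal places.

start: φ=46.020312°, λ=-156.181376°, h=0.000 m
→ ECEF (a=6378206.400, f=1/294.978698214): X=-4058937.9912, Y=-1791781.1944, Z=4566611.9027
→ Helmert 7p (PV): X=-4058731.2395, Y=-1791447.0726, Z=4567271.3984
→ Helmert 7p (PV): X=-4059158.4561, Y=-1791734.1258, Z=4567400.2553
→ geod (Bowring, a=6378206.400): φ=46.02405406°, λ=-156.18308173°, h=694.1555 m
→ into stereo (λ₀=-129.9°): φ=46.02405406°, λ−λ₀=-26.28308173°
convergence γ = -26.28308173°

-26.28308173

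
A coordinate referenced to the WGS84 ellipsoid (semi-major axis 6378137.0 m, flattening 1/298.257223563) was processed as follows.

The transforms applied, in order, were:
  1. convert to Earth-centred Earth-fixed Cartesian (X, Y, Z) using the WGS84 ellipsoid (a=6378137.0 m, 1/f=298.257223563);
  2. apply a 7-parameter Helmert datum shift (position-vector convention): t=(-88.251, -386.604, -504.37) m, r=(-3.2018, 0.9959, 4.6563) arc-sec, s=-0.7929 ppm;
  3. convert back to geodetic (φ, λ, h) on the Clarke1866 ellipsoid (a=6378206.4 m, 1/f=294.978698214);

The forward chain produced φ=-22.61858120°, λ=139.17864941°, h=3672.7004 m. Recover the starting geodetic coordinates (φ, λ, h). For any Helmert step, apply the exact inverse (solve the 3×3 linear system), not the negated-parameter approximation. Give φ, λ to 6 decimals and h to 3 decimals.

start: φ=-22.618581°, λ=139.178649°, h=3672.700 m
→ ECEF (a=6378206.400, f=1/294.978698214): X=-4460270.5687, Y=3852903.6421, Z=-2439053.7659
→ Helmert⁻¹: X=-4460087.0916, Y=3853431.8376, Z=-2438513.0480
→ geod (Bowring, a=6378137.000): φ=-22.61183900°, λ=139.17359800°, h=3689.6770 m

φ=-22.611839°, λ=139.173598°, h=3689.677 m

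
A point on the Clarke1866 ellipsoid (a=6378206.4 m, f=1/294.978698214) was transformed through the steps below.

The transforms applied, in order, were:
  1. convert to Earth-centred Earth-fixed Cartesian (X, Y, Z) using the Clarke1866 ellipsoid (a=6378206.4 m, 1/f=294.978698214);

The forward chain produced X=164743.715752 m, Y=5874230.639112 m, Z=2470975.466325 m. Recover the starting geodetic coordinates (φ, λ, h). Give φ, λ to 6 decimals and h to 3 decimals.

start: X=164743.7158, Y=5874230.6391, Z=2470975.4663 m
→ geod (Bowring, a=6378206.400): φ=22.94521600°, λ=88.39355200°, h=-36.1880 m

φ=22.945216°, λ=88.393552°, h=-36.188 m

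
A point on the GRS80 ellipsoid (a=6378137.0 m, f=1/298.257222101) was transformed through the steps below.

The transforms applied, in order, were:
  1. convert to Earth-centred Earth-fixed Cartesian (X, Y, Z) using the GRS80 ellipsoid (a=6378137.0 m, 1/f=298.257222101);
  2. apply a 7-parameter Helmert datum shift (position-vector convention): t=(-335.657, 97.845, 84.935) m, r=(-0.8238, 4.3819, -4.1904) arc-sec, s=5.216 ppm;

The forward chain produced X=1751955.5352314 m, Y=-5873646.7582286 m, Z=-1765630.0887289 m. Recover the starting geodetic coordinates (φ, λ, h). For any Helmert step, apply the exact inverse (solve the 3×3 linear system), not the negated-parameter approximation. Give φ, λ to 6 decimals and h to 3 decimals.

start: X=1751955.5352, Y=-5873646.7582, Z=-1765630.0887 m
→ Helmert⁻¹: X=1752438.8901, Y=-5873671.3120, Z=-1765692.0437
→ geod (Bowring, a=6378137.000): φ=-16.17238200°, λ=-73.38726700°, h=2280.6270 m

φ=-16.172382°, λ=-73.387267°, h=2280.627 m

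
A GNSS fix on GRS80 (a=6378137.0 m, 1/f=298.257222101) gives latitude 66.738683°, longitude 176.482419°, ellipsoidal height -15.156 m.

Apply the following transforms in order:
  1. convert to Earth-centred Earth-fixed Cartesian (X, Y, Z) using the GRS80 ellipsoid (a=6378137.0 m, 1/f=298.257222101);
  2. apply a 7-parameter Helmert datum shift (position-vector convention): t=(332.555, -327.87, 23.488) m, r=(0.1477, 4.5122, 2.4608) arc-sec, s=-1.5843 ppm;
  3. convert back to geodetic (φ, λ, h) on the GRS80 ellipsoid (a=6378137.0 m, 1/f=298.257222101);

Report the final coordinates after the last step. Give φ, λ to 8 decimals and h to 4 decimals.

start: φ=66.738683°, λ=176.482419°, h=-15.156 m
→ ECEF (a=6378137.000, f=1/298.257222101): X=-2521269.3826, Y=154983.9925, Z=5836951.5752
→ Helmert 7p (PV): X=-2520806.9946, Y=154621.6179, Z=5837021.0813
→ geod (Bowring, a=6378137.000): φ=66.74291431°, λ=176.48998092°, h=-142.3190 m

φ=66.74291431°, λ=176.48998092°, h=-142.3190 m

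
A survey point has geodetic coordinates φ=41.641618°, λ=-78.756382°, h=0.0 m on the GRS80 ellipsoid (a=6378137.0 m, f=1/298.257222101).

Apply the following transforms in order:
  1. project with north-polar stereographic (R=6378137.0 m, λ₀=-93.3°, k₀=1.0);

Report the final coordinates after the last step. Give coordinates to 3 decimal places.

E=1438229.483 m, N=-5543806.894 m

start: φ=41.641618°, λ=-78.756382°, h=0.000 m
→ stereo (R=6378137.0, λ₀=-93.3°): E=1438229.4828, N=-5543806.8937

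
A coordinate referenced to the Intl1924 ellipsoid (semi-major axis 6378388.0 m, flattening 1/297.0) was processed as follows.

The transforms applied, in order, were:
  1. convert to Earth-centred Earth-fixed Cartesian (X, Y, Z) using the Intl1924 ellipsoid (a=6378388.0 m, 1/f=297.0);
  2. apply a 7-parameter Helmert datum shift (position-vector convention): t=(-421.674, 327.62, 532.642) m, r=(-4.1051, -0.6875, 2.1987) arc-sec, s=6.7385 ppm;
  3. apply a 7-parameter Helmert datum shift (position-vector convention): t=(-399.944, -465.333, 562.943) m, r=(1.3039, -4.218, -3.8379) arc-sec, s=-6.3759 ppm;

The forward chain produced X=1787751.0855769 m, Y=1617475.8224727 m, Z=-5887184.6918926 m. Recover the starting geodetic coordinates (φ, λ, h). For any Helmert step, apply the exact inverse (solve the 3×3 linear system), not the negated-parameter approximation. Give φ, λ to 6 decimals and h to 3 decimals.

start: X=1787751.0856, Y=1617475.8225, Z=-5887184.6919 m
→ Helmert⁻¹: X=1788011.9232, Y=1617947.5205, Z=-5887831.9665
→ Helmert⁻¹: X=1788419.1638, Y=1617707.1258, Z=-5888298.6952
→ geod (Bowring, a=6378388.000): φ=-67.86389300°, λ=42.13078700°, h=2994.0370 m

φ=-67.863893°, λ=42.130787°, h=2994.037 m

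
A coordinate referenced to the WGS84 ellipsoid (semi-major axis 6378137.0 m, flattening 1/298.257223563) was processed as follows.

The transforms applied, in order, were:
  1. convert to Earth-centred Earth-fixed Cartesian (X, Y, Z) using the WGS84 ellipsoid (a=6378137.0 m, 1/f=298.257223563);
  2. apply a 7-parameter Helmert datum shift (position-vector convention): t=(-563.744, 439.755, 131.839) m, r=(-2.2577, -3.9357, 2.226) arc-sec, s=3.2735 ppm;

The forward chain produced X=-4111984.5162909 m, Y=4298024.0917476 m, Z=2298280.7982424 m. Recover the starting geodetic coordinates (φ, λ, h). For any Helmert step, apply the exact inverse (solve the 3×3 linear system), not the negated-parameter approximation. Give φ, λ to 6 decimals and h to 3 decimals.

φ=21.257666°, λ=133.731003°, h=720.933 m

start: X=-4111984.5163, Y=4298024.0917, Z=2298280.7982 m
→ Helmert⁻¹: X=-4111317.0814, Y=4297589.4818, Z=2298266.9234
→ geod (Bowring, a=6378137.000): φ=21.25766600°, λ=133.73100300°, h=720.9330 m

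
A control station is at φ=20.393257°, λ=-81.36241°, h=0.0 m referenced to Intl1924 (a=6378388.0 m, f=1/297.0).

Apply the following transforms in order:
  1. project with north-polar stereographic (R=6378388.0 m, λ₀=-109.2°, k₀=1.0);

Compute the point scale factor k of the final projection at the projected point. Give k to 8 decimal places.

1.48317149

start: φ=20.393257°, λ=-81.362410°, h=0.000 m
→ into stereo (λ₀=-109.2°): φ=20.39325700°, λ−λ₀=27.83759000°
scale k = 1.48317149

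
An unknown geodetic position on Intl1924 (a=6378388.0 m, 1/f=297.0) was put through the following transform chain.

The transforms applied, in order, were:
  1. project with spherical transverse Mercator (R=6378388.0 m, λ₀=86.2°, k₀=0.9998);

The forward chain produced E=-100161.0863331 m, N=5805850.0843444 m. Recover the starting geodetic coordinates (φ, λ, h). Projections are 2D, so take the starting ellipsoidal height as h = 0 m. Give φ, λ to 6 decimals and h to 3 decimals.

φ=52.154122°, λ=84.733214°, h=0.000 m

start: E=-100161.0863, N=5805850.0843 m
→ tm⁻¹: φ=52.15412200°, λ=84.73321400°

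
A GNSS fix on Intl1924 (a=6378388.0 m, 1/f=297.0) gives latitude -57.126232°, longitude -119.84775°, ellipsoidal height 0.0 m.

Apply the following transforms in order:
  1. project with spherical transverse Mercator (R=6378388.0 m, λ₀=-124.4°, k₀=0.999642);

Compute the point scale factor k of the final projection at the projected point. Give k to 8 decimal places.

1.00057092

start: φ=-57.126232°, λ=-119.847750°, h=0.000 m
→ into tm (λ₀=-124.4°): φ=-57.12623200°, λ−λ₀=4.55225000°
scale k = 1.00057092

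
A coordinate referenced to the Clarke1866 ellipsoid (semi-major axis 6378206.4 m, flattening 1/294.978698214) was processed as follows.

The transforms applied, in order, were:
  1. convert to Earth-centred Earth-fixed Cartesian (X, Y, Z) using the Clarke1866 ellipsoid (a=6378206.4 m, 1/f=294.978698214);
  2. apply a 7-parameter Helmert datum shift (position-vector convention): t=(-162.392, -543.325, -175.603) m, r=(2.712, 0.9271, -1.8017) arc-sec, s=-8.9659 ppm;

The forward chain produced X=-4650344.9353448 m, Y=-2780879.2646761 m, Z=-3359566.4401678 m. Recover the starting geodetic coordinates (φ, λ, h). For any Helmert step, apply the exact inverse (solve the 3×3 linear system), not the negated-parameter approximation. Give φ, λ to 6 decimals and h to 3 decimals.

start: X=-4650344.9353, Y=-2780879.2647, Z=-3359566.4402 m
→ Helmert⁻¹: X=-4650184.8504, Y=-2780445.6569, Z=-3359405.3009
→ geod (Bowring, a=6378206.400): φ=-31.97508600°, λ=-149.12388800°, h=2826.1070 m

φ=-31.975086°, λ=-149.123888°, h=2826.107 m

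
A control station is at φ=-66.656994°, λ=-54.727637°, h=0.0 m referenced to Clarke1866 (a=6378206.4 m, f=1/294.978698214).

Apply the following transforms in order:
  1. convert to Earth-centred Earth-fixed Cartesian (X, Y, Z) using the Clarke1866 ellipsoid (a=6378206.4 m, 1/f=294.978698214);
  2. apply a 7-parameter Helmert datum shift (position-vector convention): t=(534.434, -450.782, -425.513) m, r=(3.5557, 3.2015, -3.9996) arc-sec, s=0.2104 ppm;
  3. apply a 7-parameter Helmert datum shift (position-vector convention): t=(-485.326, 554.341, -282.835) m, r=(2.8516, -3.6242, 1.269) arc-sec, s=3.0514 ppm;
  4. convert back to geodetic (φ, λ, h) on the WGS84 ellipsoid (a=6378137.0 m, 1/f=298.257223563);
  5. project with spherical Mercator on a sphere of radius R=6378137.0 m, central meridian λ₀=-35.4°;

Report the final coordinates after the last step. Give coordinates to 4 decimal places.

E=-2151087.8107 m, N=-10059805.4385 m

start: φ=-66.656994°, λ=-54.727637°, h=0.000 m
→ ECEF (a=6378206.400, f=1/294.978698214): X=1463587.0865, Y=-2069213.8066, Z=-5833172.7834
→ Helmert 7p (PV): X=1463991.1666, Y=-2069592.8485, Z=-5833657.9107
→ Helmert 7p (PV): X=1463625.5419, Y=-2068955.1655, Z=-5833961.4353
→ geod (Bowring, a=6378137.000): φ=-66.65979570°, λ=-54.72355058°, h=518.1862 m
→ merc (R=6378137.0, λ₀=-35.4°): E=-2151087.8107, N=-10059805.4385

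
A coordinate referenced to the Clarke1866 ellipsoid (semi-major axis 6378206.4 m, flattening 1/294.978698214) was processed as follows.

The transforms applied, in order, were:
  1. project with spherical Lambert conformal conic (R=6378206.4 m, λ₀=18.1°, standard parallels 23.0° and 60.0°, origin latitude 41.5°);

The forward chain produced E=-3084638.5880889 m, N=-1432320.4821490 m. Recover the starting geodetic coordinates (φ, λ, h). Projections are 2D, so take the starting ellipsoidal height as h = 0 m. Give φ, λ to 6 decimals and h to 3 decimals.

φ=22.934103°, λ=-12.644772°, h=0.000 m

start: E=-3084638.5881, N=-1432320.4821 m
→ lcc⁻¹: φ=22.93410300°, λ=-12.64477200°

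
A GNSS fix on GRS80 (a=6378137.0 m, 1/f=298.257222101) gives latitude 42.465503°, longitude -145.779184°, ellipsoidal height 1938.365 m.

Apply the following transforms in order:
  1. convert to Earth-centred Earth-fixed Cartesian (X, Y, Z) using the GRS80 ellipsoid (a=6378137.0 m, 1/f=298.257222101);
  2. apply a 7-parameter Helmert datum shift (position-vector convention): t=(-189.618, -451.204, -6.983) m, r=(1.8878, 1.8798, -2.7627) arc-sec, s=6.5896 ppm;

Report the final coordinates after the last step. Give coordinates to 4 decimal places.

X=-3897837.4353 m, Y=-2651349.9178 m, Z=4285229.8841 m

start: φ=42.465503°, λ=-145.779184°, h=1938.365 m
→ ECEF (a=6378137.000, f=1/298.257222101): X=-3897625.6809, Y=-2650894.2307, Z=4285197.3700
→ Helmert 7p (PV): X=-3897837.4353, Y=-2651349.9178, Z=4285229.8841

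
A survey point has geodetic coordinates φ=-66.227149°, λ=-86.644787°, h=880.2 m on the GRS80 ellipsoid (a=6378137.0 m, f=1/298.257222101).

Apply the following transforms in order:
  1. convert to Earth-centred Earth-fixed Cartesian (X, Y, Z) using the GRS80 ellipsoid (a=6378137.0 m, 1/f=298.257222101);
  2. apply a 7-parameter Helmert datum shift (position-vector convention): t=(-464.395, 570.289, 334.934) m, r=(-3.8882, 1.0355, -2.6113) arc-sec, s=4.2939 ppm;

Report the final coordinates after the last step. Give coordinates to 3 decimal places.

X=150395.273 m, Y=-2573826.571 m, Z=-5814651.750 m

start: φ=-66.227149°, λ=-86.644787°, h=880.200 m
→ ECEF (a=6378137.000, f=1/298.257222101): X=150920.8034, Y=-2574274.2792, Z=-5815009.4835
→ Helmert 7p (PV): X=150395.2733, Y=-2573826.5710, Z=-5814651.7496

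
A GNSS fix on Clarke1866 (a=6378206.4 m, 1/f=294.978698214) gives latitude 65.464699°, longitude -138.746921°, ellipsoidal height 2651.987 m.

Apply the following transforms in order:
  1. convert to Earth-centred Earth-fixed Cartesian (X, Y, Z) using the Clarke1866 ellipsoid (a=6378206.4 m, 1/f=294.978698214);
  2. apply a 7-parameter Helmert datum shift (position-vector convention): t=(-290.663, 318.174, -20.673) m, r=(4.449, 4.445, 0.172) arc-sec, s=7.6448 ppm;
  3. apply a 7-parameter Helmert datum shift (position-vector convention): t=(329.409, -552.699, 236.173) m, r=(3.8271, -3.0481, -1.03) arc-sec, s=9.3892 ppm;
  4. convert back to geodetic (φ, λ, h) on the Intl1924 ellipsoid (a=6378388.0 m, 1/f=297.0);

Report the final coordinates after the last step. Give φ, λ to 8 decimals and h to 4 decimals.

φ=65.46226147°, λ=-138.73849003°, h=2705.3989 m

start: φ=65.464699°, λ=-138.746921°, h=2651.987 m
→ ECEF (a=6378206.400, f=1/294.978698214): X=-1997638.2336, Y=-1752071.6338, Z=5781637.7714
→ Helmert 7p (PV): X=-1997818.1121, Y=-1751893.2270, Z=5781666.5559
→ Helmert 7p (PV): X=-1997601.6493, Y=-1752559.6744, Z=5781894.9854
→ geod (Bowring, a=6378388.000): φ=65.46226147°, λ=-138.73849003°, h=2705.3989 m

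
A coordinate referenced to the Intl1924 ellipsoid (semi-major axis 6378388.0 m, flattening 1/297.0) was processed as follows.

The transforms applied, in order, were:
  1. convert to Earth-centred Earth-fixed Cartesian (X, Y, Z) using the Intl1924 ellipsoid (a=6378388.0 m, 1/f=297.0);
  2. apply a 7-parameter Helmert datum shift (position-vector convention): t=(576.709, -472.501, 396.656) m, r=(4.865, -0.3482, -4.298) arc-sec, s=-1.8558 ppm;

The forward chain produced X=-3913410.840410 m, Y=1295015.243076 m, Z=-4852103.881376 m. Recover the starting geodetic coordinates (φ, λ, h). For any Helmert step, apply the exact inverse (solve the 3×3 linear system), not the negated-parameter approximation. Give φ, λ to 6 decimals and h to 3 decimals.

φ=-49.838773°, λ=161.688752°, h=1567.346 m

start: X=-3913410.8404, Y=1295015.2431, Z=-4852103.8814 m
→ Helmert⁻¹: X=-3914029.9951, Y=1295294.1377, Z=-4852533.4864
→ geod (Bowring, a=6378388.000): φ=-49.83877300°, λ=161.68875200°, h=1567.3460 m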